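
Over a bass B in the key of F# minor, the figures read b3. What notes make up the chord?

B, Db, F#

The written figures b3 are shorthand for 5/3: the 5 is implied.
A third above B in this key is D, lowered to Db by the flat.
A fifth above B in this key is F#.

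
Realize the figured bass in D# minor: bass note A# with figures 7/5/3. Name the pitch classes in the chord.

A#, C#, E#, G#

A third above A# in this key is C#.
A fifth above A# in this key is E#.
A seventh above A# in this key is G#.
Together with the bass A#, this spells A# minor seventh in root position.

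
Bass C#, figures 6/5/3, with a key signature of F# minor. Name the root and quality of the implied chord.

A major seventh

The figures 6/5/3 indicate a seventh chord in first inversion.
In first inversion the root lies a sixth above the bass: a sixth above C# in F# minor is A.
The chord tones are C#, E, G#, A, giving A major seventh.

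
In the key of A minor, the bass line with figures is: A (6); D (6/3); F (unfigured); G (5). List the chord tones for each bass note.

A (6/3): A, C, F.
D (6/3): D, F, B.
F (5/3): F, A, C.
G (5/3): G, B, D.

A, C, F | D, F, B | F, A, C | G, B, D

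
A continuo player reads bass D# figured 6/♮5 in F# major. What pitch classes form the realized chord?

D#, F#, A, B

The written figures 6/♮5 are shorthand for 6/5/3: the 3 is implied.
A third above D# in this key is F#.
A fifth above D# in this key is A#, made natural (A) by the ♮ figure.
A sixth above D# in this key is B.
Together with the bass D#, this spells B dominant seventh in first inversion.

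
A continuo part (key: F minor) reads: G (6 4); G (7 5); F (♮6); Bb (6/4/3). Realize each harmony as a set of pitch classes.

G (6/4): G, C, Eb.
G (7/5/3): G, Bb, Db, F.
F (♮6/3): F, Ab, D.
Bb (6/4/3): Bb, Db, Eb, G.

G, C, Eb | G, Bb, Db, F | F, Ab, D | Bb, Db, Eb, G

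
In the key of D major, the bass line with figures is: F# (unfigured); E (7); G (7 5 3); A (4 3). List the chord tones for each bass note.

F# (5/3): F#, A, C#.
E (7/5/3): E, G, B, D.
G (7/5/3): G, B, D, F#.
A (6/4/3): A, C#, D, F#.

F#, A, C# | E, G, B, D | G, B, D, F# | A, C#, D, F#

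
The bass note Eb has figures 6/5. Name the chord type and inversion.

6/5 is shorthand for 6/5/3.
Intervals of 6/5/3 above the bass form a seventh chord; the bass is the third, so this is first inversion.

seventh chord, first inversion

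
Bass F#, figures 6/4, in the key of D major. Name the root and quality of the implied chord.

B minor

The figures 6/4 indicate a triad in second inversion.
In second inversion the root lies a fourth above the bass: a fourth above F# in D major is B.
The chord tones are F#, B, D, giving B minor.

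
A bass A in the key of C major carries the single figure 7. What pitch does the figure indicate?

Counting 6 letter steps above A lands on G; in C major, that letter is G.

G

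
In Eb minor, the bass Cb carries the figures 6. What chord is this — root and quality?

The figures 6 indicate a triad in first inversion.
In first inversion the root lies a sixth above the bass: a sixth above Cb in Eb minor is Ab.
The chord tones are Cb, Eb, Ab, giving Ab minor.

Ab minor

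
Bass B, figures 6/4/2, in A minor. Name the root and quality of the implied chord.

C major seventh

The figures 6/4/2 indicate a seventh chord in third inversion.
In third inversion the root lies a second above the bass: a second above B in A minor is C.
The chord tones are B, C, E, G, giving C major seventh.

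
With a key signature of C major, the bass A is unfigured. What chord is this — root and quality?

An unfigured bass indicates a triad in root position.
In root position the bass is the root, so the root is A.
The chord tones are A, C, E, giving A minor.

A minor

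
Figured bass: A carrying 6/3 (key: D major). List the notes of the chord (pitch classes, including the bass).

A, C#, F#

A third above A in this key is C#.
A sixth above A in this key is F#.
Together with the bass A, this spells F# minor in first inversion.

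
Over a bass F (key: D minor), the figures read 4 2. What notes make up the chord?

The written figures 4 2 are shorthand for 6/4/2: the 6 is implied.
A second above F in this key is G.
A fourth above F in this key is Bb.
A sixth above F in this key is D.
Together with the bass F, this spells G minor seventh in third inversion.

F, G, Bb, D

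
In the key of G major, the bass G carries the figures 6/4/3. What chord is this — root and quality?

The figures 6/4/3 indicate a seventh chord in second inversion.
In second inversion the root lies a fourth above the bass: a fourth above G in G major is C.
The chord tones are G, B, C, E, giving C major seventh.

C major seventh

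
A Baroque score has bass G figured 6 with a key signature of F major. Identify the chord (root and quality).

E diminished

The figures 6 indicate a triad in first inversion.
In first inversion the root lies a sixth above the bass: a sixth above G in F major is E.
The chord tones are G, Bb, E, giving E diminished.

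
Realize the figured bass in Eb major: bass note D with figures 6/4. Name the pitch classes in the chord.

A fourth above D in this key is G.
A sixth above D in this key is Bb.
Together with the bass D, this spells G minor in second inversion.

D, G, Bb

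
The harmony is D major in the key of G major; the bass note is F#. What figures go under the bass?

F# is the third of D major, so the chord is in first inversion.
A triad in first inversion is figured 6/3, conventionally abbreviated 6.

6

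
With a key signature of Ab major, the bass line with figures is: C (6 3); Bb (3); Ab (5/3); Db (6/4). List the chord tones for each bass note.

C, Eb, Ab | Bb, Db, F | Ab, C, Eb | Db, G, Bb

C (6/3): C, Eb, Ab.
Bb (5/3): Bb, Db, F.
Ab (5/3): Ab, C, Eb.
Db (6/4): Db, G, Bb.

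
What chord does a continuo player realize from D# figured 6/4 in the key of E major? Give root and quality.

G# minor

The figures 6/4 indicate a triad in second inversion.
In second inversion the root lies a fourth above the bass: a fourth above D# in E major is G#.
The chord tones are D#, G#, B, giving G# minor.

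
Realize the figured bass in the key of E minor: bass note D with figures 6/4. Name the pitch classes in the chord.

A fourth above D in this key is G.
A sixth above D in this key is B.
Together with the bass D, this spells G major in second inversion.

D, G, B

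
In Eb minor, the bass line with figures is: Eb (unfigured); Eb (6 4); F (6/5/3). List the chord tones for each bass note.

Eb (5/3): Eb, Gb, Bb.
Eb (6/4): Eb, Ab, Cb.
F (6/5/3): F, Ab, Cb, Db.

Eb, Gb, Bb | Eb, Ab, Cb | F, Ab, Cb, Db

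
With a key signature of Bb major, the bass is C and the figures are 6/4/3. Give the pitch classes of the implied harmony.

C, Eb, F, A

A third above C in this key is Eb.
A fourth above C in this key is F.
A sixth above C in this key is A.
Together with the bass C, this spells F dominant seventh in second inversion.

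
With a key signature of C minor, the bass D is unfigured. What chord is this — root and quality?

D diminished

An unfigured bass indicates a triad in root position.
In root position the bass is the root, so the root is D.
The chord tones are D, F, Ab, giving D diminished.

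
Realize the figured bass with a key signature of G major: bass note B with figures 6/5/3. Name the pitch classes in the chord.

B, D, F#, G

A third above B in this key is D.
A fifth above B in this key is F#.
A sixth above B in this key is G.
Together with the bass B, this spells G major seventh in first inversion.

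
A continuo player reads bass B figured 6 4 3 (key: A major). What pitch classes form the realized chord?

B, D, E, G#

A third above B in this key is D.
A fourth above B in this key is E.
A sixth above B in this key is G#.
Together with the bass B, this spells E dominant seventh in second inversion.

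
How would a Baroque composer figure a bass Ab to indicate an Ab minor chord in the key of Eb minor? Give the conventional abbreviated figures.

Ab is the root of Ab minor, so the chord is in root position.
A triad in root position is figured 5/3, conventionally abbreviated (no figures — root-position triad).

no figures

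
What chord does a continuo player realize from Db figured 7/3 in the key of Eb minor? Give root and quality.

The figures 7/3 indicate a seventh chord in root position.
In root position the bass is the root, so the root is Db.
The chord tones are Db, F, Ab, Cb, giving Db dominant seventh.

Db dominant seventh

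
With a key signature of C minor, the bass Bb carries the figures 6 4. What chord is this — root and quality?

The figures 6 4 indicate a triad in second inversion.
In second inversion the root lies a fourth above the bass: a fourth above Bb in C minor is Eb.
The chord tones are Bb, Eb, G, giving Eb major.

Eb major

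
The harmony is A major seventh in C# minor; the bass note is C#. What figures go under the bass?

6/5

C# is the third of A major seventh, so the chord is in first inversion.
A seventh chord in first inversion is figured 6/5/3, conventionally abbreviated 6/5.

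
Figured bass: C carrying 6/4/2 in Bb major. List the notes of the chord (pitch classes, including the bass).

C, D, F, A

A second above C in this key is D.
A fourth above C in this key is F.
A sixth above C in this key is A.
Together with the bass C, this spells D minor seventh in third inversion.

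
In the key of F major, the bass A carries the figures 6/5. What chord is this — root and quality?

F major seventh

The figures 6/5 indicate a seventh chord in first inversion.
In first inversion the root lies a sixth above the bass: a sixth above A in F major is F.
The chord tones are A, C, E, F, giving F major seventh.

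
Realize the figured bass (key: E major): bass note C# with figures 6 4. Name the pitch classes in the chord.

C#, F#, A

A fourth above C# in this key is F#.
A sixth above C# in this key is A.
Together with the bass C#, this spells F# minor in second inversion.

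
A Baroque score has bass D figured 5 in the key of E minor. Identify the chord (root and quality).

D major

The figures 5 indicate a triad in root position.
In root position the bass is the root, so the root is D.
The chord tones are D, F#, A, giving D major.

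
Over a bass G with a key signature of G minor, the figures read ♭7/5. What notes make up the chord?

The written figures ♭7/5 are shorthand for 7/5/3: the 3 is implied.
A third above G in this key is Bb.
A fifth above G in this key is D.
A seventh above G in this key is F, lowered to Fb by the flat.

G, Bb, D, Fb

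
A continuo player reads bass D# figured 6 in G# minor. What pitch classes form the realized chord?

D#, F#, B

The written figures 6 are shorthand for 6/3: the 3 is implied.
A third above D# in this key is F#.
A sixth above D# in this key is B.
Together with the bass D#, this spells B major in first inversion.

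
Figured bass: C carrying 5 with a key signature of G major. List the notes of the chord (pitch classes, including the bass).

The written figures 5 are shorthand for 5/3: the 3 is implied.
A third above C in this key is E.
A fifth above C in this key is G.
Together with the bass C, this spells C major in root position.

C, E, G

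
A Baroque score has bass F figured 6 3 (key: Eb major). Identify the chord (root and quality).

The figures 6 3 indicate a triad in first inversion.
In first inversion the root lies a sixth above the bass: a sixth above F in Eb major is D.
The chord tones are F, Ab, D, giving D diminished.

D diminished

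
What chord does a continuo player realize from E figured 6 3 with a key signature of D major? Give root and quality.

C# diminished

The figures 6 3 indicate a triad in first inversion.
In first inversion the root lies a sixth above the bass: a sixth above E in D major is C#.
The chord tones are E, G, C#, giving C# diminished.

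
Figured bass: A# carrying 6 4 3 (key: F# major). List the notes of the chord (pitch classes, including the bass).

A#, C#, D#, F#

A third above A# in this key is C#.
A fourth above A# in this key is D#.
A sixth above A# in this key is F#.
Together with the bass A#, this spells D# minor seventh in second inversion.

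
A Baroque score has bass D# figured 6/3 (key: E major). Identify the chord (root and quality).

The figures 6/3 indicate a triad in first inversion.
In first inversion the root lies a sixth above the bass: a sixth above D# in E major is B.
The chord tones are D#, F#, B, giving B major.

B major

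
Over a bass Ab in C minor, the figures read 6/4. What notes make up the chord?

Ab, D, F

A fourth above Ab in this key is D.
A sixth above Ab in this key is F.
Together with the bass Ab, this spells D diminished in second inversion.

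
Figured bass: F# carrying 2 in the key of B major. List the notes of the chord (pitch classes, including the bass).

The written figures 2 are shorthand for 6/4/2: the 6/4 are implied.
A second above F# in this key is G#.
A fourth above F# in this key is B.
A sixth above F# in this key is D#.
Together with the bass F#, this spells G# minor seventh in third inversion.

F#, G#, B, D#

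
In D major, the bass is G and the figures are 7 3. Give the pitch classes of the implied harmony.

The written figures 7 3 are shorthand for 7/5/3: the 5 is implied.
A third above G in this key is B.
A fifth above G in this key is D.
A seventh above G in this key is F#.
Together with the bass G, this spells G major seventh in root position.

G, B, D, F#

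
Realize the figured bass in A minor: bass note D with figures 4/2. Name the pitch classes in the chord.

D, E, G, B

The written figures 4/2 are shorthand for 6/4/2: the 6 is implied.
A second above D in this key is E.
A fourth above D in this key is G.
A sixth above D in this key is B.
Together with the bass D, this spells E minor seventh in third inversion.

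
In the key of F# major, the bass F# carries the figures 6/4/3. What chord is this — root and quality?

B major seventh

The figures 6/4/3 indicate a seventh chord in second inversion.
In second inversion the root lies a fourth above the bass: a fourth above F# in F# major is B.
The chord tones are F#, A#, B, D#, giving B major seventh.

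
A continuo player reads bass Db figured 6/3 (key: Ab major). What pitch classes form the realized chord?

A third above Db in this key is F.
A sixth above Db in this key is Bb.
Together with the bass Db, this spells Bb minor in first inversion.

Db, F, Bb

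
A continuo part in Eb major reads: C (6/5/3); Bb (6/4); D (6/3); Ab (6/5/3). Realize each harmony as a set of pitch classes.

C, Eb, G, Ab | Bb, Eb, G | D, F, Bb | Ab, C, Eb, F

C (6/5/3): C, Eb, G, Ab.
Bb (6/4): Bb, Eb, G.
D (6/3): D, F, Bb.
Ab (6/5/3): Ab, C, Eb, F.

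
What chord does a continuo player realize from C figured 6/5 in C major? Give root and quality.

The figures 6/5 indicate a seventh chord in first inversion.
In first inversion the root lies a sixth above the bass: a sixth above C in C major is A.
The chord tones are C, E, G, A, giving A minor seventh.

A minor seventh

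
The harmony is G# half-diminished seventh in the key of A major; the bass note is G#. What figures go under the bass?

7

G# is the root of G# half-diminished seventh, so the chord is in root position.
A seventh chord in root position is figured 7/5/3, conventionally abbreviated 7.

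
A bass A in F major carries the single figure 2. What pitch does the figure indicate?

Counting 1 letter step above A lands on B; in F major, that letter is Bb.

Bb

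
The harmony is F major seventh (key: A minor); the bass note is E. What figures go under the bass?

E is the seventh of F major seventh, so the chord is in third inversion.
A seventh chord in third inversion is figured 6/4/2, conventionally abbreviated 4/2.

4/2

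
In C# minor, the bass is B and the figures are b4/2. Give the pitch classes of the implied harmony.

B, C#, Eb, G#

The written figures b4/2 are shorthand for 6/4/2: the 6 is implied.
A second above B in this key is C#.
A fourth above B in this key is E, lowered to Eb by the flat.
A sixth above B in this key is G#.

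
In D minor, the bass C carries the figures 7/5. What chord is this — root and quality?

The figures 7/5 indicate a seventh chord in root position.
In root position the bass is the root, so the root is C.
The chord tones are C, E, G, Bb, giving C dominant seventh.

C dominant seventh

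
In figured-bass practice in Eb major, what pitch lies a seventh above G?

Counting 6 letter steps above G lands on F; in Eb major, that letter is F.

F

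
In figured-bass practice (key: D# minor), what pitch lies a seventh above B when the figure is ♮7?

Counting 6 letter steps above B lands on A; in D# minor, that letter is A#.
The ♮7 figure makes it natural, giving A.

A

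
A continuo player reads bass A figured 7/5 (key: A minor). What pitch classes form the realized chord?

A, C, E, G

The written figures 7/5 are shorthand for 7/5/3: the 3 is implied.
A third above A in this key is C.
A fifth above A in this key is E.
A seventh above A in this key is G.
Together with the bass A, this spells A minor seventh in root position.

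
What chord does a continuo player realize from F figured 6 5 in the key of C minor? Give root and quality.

D half-diminished seventh

The figures 6 5 indicate a seventh chord in first inversion.
In first inversion the root lies a sixth above the bass: a sixth above F in C minor is D.
The chord tones are F, Ab, C, D, giving D half-diminished seventh.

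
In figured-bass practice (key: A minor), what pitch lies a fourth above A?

D

Counting 3 letter steps above A lands on D; in A minor, that letter is D.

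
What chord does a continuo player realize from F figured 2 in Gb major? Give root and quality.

Gb major seventh

The figures 2 indicate a seventh chord in third inversion.
In third inversion the root lies a second above the bass: a second above F in Gb major is Gb.
The chord tones are F, Gb, Bb, Db, giving Gb major seventh.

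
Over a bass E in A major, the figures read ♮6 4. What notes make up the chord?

A fourth above E in this key is A.
A sixth above E in this key is C#, made natural (C) by the ♮ figure.
Together with the bass E, this spells A minor in second inversion.

E, A, C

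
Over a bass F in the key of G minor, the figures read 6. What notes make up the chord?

The written figures 6 are shorthand for 6/3: the 3 is implied.
A third above F in this key is A.
A sixth above F in this key is D.
Together with the bass F, this spells D minor in first inversion.

F, A, D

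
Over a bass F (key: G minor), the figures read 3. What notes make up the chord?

The written figures 3 are shorthand for 5/3: the 5 is implied.
A third above F in this key is A.
A fifth above F in this key is C.
Together with the bass F, this spells F major in root position.

F, A, C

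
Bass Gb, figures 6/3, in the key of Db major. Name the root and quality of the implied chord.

The figures 6/3 indicate a triad in first inversion.
In first inversion the root lies a sixth above the bass: a sixth above Gb in Db major is Eb.
The chord tones are Gb, Bb, Eb, giving Eb minor.

Eb minor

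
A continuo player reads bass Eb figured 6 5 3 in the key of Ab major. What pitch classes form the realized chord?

A third above Eb in this key is G.
A fifth above Eb in this key is Bb.
A sixth above Eb in this key is C.
Together with the bass Eb, this spells C minor seventh in first inversion.

Eb, G, Bb, C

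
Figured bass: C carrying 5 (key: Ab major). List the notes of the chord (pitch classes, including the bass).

C, Eb, G

The written figures 5 are shorthand for 5/3: the 3 is implied.
A third above C in this key is Eb.
A fifth above C in this key is G.
Together with the bass C, this spells C minor in root position.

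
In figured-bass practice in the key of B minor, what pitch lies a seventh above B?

Counting 6 letter steps above B lands on A; in B minor, that letter is A.

A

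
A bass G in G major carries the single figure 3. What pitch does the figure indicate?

B

Counting 2 letter steps above G lands on B; in G major, that letter is B.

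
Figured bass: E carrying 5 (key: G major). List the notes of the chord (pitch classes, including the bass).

E, G, B

The written figures 5 are shorthand for 5/3: the 3 is implied.
A third above E in this key is G.
A fifth above E in this key is B.
Together with the bass E, this spells E minor in root position.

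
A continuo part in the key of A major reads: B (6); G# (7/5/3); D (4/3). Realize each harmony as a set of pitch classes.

B, D, G# | G#, B, D, F# | D, F#, G#, B

B (6/3): B, D, G#.
G# (7/5/3): G#, B, D, F#.
D (6/4/3): D, F#, G#, B.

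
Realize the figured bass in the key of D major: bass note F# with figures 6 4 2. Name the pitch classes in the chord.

F#, G, B, D

A second above F# in this key is G.
A fourth above F# in this key is B.
A sixth above F# in this key is D.
Together with the bass F#, this spells G major seventh in third inversion.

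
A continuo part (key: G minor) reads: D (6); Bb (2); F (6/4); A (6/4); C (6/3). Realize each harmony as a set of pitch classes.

D, F, Bb | Bb, C, Eb, G | F, Bb, D | A, D, F | C, Eb, A

D (6/3): D, F, Bb.
Bb (6/4/2): Bb, C, Eb, G.
F (6/4): F, Bb, D.
A (6/4): A, D, F.
C (6/3): C, Eb, A.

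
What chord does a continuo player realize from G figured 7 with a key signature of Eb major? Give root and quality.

G minor seventh

The figures 7 indicate a seventh chord in root position.
In root position the bass is the root, so the root is G.
The chord tones are G, Bb, D, F, giving G minor seventh.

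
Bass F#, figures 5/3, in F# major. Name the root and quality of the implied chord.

F# major

The figures 5/3 indicate a triad in root position.
In root position the bass is the root, so the root is F#.
The chord tones are F#, A#, C#, giving F# major.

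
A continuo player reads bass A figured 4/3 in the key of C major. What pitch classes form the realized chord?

A, C, D, F

The written figures 4/3 are shorthand for 6/4/3: the 6 is implied.
A third above A in this key is C.
A fourth above A in this key is D.
A sixth above A in this key is F.
Together with the bass A, this spells D minor seventh in second inversion.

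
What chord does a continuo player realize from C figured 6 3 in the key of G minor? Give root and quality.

A diminished

The figures 6 3 indicate a triad in first inversion.
In first inversion the root lies a sixth above the bass: a sixth above C in G minor is A.
The chord tones are C, Eb, A, giving A diminished.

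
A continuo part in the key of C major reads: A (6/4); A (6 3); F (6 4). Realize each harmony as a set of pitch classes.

A (6/4): A, D, F.
A (6/3): A, C, F.
F (6/4): F, B, D.

A, D, F | A, C, F | F, B, D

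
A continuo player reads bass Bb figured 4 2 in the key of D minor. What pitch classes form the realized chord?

Bb, C, E, G

The written figures 4 2 are shorthand for 6/4/2: the 6 is implied.
A second above Bb in this key is C.
A fourth above Bb in this key is E.
A sixth above Bb in this key is G.
Together with the bass Bb, this spells C dominant seventh in third inversion.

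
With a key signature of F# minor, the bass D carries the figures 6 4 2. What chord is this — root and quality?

E dominant seventh

The figures 6 4 2 indicate a seventh chord in third inversion.
In third inversion the root lies a second above the bass: a second above D in F# minor is E.
The chord tones are D, E, G#, B, giving E dominant seventh.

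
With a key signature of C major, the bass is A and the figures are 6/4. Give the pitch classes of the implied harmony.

A, D, F

A fourth above A in this key is D.
A sixth above A in this key is F.
Together with the bass A, this spells D minor in second inversion.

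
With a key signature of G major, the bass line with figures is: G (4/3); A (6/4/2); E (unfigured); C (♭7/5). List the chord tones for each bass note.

G, B, C, E | A, B, D, F# | E, G, B | C, E, G, Bb

G (6/4/3): G, B, C, E.
A (6/4/2): A, B, D, F#.
E (5/3): E, G, B.
C (b7/5/3): C, E, G, Bb.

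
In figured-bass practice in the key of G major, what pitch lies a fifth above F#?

Counting 4 letter steps above F# lands on C; in G major, that letter is C.

C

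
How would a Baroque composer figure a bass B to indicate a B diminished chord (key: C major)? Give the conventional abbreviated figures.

no figures

B is the root of B diminished, so the chord is in root position.
A triad in root position is figured 5/3, conventionally abbreviated (no figures — root-position triad).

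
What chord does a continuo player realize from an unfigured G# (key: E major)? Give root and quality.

G# minor

An unfigured bass indicates a triad in root position.
In root position the bass is the root, so the root is G#.
The chord tones are G#, B, D#, giving G# minor.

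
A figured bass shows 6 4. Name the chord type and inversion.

Intervals of 6/4 above the bass form a triad; the bass is the fifth, so this is second inversion.

triad, second inversion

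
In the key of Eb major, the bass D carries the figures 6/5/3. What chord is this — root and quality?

Bb dominant seventh

The figures 6/5/3 indicate a seventh chord in first inversion.
In first inversion the root lies a sixth above the bass: a sixth above D in Eb major is Bb.
The chord tones are D, F, Ab, Bb, giving Bb dominant seventh.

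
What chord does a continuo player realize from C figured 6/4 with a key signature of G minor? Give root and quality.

F major

The figures 6/4 indicate a triad in second inversion.
In second inversion the root lies a fourth above the bass: a fourth above C in G minor is F.
The chord tones are C, F, A, giving F major.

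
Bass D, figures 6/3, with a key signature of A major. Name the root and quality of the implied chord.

B minor

The figures 6/3 indicate a triad in first inversion.
In first inversion the root lies a sixth above the bass: a sixth above D in A major is B.
The chord tones are D, F#, B, giving B minor.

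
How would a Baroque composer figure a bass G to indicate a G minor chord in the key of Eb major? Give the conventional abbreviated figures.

G is the root of G minor, so the chord is in root position.
A triad in root position is figured 5/3, conventionally abbreviated (no figures — root-position triad).

no figures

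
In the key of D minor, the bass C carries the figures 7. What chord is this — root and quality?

C dominant seventh

The figures 7 indicate a seventh chord in root position.
In root position the bass is the root, so the root is C.
The chord tones are C, E, G, Bb, giving C dominant seventh.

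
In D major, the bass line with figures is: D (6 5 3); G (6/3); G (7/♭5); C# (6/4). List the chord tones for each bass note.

D (6/5/3): D, F#, A, B.
G (6/3): G, B, E.
G (7/b5/3): G, B, Db, F#.
C# (6/4): C#, F#, A.

D, F#, A, B | G, B, E | G, B, Db, F# | C#, F#, A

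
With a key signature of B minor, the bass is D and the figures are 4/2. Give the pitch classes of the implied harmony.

The written figures 4/2 are shorthand for 6/4/2: the 6 is implied.
A second above D in this key is E.
A fourth above D in this key is G.
A sixth above D in this key is B.
Together with the bass D, this spells E minor seventh in third inversion.

D, E, G, B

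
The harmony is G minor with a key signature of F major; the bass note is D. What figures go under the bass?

D is the fifth of G minor, so the chord is in second inversion.
A triad in second inversion is figured 6/4, conventionally abbreviated 6/4.

6/4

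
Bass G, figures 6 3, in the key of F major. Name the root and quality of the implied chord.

The figures 6 3 indicate a triad in first inversion.
In first inversion the root lies a sixth above the bass: a sixth above G in F major is E.
The chord tones are G, Bb, E, giving E diminished.

E diminished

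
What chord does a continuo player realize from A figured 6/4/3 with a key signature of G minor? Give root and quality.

The figures 6/4/3 indicate a seventh chord in second inversion.
In second inversion the root lies a fourth above the bass: a fourth above A in G minor is D.
The chord tones are A, C, D, F, giving D minor seventh.

D minor seventh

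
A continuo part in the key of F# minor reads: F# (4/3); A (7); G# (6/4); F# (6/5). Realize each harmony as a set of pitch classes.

F# (6/4/3): F#, A, B, D.
A (7/5/3): A, C#, E, G#.
G# (6/4): G#, C#, E.
F# (6/5/3): F#, A, C#, D.

F#, A, B, D | A, C#, E, G# | G#, C#, E | F#, A, C#, D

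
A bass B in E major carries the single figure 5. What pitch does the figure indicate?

Counting 4 letter steps above B lands on F; in E major, that letter is F#.

F#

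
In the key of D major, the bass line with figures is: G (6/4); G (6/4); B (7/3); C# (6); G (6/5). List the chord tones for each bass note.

G, C#, E | G, C#, E | B, D, F#, A | C#, E, A | G, B, D, E

G (6/4): G, C#, E.
G (6/4): G, C#, E.
B (7/5/3): B, D, F#, A.
C# (6/3): C#, E, A.
G (6/5/3): G, B, D, E.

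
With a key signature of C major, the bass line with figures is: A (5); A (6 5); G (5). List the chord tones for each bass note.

A (5/3): A, C, E.
A (6/5/3): A, C, E, F.
G (5/3): G, B, D.

A, C, E | A, C, E, F | G, B, D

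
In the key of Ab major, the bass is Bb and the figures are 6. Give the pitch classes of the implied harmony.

The written figures 6 are shorthand for 6/3: the 3 is implied.
A third above Bb in this key is Db.
A sixth above Bb in this key is G.
Together with the bass Bb, this spells G diminished in first inversion.

Bb, Db, G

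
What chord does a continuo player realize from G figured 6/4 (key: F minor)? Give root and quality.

C minor

The figures 6/4 indicate a triad in second inversion.
In second inversion the root lies a fourth above the bass: a fourth above G in F minor is C.
The chord tones are G, C, Eb, giving C minor.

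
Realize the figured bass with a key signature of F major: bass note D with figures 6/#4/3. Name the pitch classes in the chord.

D, F, G#, Bb

A third above D in this key is F.
A fourth above D in this key is G, raised to G# by the sharp.
A sixth above D in this key is Bb.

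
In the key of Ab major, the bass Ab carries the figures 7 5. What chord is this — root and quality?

The figures 7 5 indicate a seventh chord in root position.
In root position the bass is the root, so the root is Ab.
The chord tones are Ab, C, Eb, G, giving Ab major seventh.

Ab major seventh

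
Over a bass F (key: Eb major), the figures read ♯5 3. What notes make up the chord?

A third above F in this key is Ab.
A fifth above F in this key is C, raised to C# by the sharp.

F, Ab, C#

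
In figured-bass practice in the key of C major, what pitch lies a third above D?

Counting 2 letter steps above D lands on F; in C major, that letter is F.

F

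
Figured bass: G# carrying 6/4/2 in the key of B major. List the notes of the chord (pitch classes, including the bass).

G#, A#, C#, E

A second above G# in this key is A#.
A fourth above G# in this key is C#.
A sixth above G# in this key is E.
Together with the bass G#, this spells A# half-diminished seventh in third inversion.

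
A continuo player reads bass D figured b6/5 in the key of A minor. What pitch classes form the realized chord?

The written figures b6/5 are shorthand for 6/5/3: the 3 is implied.
A third above D in this key is F.
A fifth above D in this key is A.
A sixth above D in this key is B, lowered to Bb by the flat.
Together with the bass D, this spells Bb major seventh in first inversion.

D, F, A, Bb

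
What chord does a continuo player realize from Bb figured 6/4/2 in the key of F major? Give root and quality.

The figures 6/4/2 indicate a seventh chord in third inversion.
In third inversion the root lies a second above the bass: a second above Bb in F major is C.
The chord tones are Bb, C, E, G, giving C dominant seventh.

C dominant seventh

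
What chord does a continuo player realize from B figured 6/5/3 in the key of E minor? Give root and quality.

The figures 6/5/3 indicate a seventh chord in first inversion.
In first inversion the root lies a sixth above the bass: a sixth above B in E minor is G.
The chord tones are B, D, F#, G, giving G major seventh.

G major seventh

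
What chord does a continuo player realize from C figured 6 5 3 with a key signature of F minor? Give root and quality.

The figures 6 5 3 indicate a seventh chord in first inversion.
In first inversion the root lies a sixth above the bass: a sixth above C in F minor is Ab.
The chord tones are C, Eb, G, Ab, giving Ab major seventh.

Ab major seventh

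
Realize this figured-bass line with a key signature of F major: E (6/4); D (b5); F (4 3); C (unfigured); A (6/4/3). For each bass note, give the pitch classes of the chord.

E, A, C | D, F, Ab | F, A, Bb, D | C, E, G | A, C, D, F

E (6/4): E, A, C.
D (b5/3): D, F, Ab.
F (6/4/3): F, A, Bb, D.
C (5/3): C, E, G.
A (6/4/3): A, C, D, F.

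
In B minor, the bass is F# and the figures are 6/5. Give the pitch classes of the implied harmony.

The written figures 6/5 are shorthand for 6/5/3: the 3 is implied.
A third above F# in this key is A.
A fifth above F# in this key is C#.
A sixth above F# in this key is D.
Together with the bass F#, this spells D major seventh in first inversion.

F#, A, C#, D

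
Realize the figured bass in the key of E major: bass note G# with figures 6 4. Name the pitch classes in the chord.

G#, C#, E

A fourth above G# in this key is C#.
A sixth above G# in this key is E.
Together with the bass G#, this spells C# minor in second inversion.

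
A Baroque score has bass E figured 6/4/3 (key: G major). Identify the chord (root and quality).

The figures 6/4/3 indicate a seventh chord in second inversion.
In second inversion the root lies a fourth above the bass: a fourth above E in G major is A.
The chord tones are E, G, A, C, giving A minor seventh.

A minor seventh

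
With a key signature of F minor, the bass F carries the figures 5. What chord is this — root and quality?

F minor

The figures 5 indicate a triad in root position.
In root position the bass is the root, so the root is F.
The chord tones are F, Ab, C, giving F minor.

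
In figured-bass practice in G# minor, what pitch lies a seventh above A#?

G#

Counting 6 letter steps above A# lands on G; in G# minor, that letter is G#.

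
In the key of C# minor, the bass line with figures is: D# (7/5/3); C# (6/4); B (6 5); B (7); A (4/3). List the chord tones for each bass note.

D#, F#, A, C# | C#, F#, A | B, D#, F#, G# | B, D#, F#, A | A, C#, D#, F#

D# (7/5/3): D#, F#, A, C#.
C# (6/4): C#, F#, A.
B (6/5/3): B, D#, F#, G#.
B (7/5/3): B, D#, F#, A.
A (6/4/3): A, C#, D#, F#.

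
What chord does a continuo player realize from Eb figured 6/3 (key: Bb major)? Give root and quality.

C minor

The figures 6/3 indicate a triad in first inversion.
In first inversion the root lies a sixth above the bass: a sixth above Eb in Bb major is C.
The chord tones are Eb, G, C, giving C minor.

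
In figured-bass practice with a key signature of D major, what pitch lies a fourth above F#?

Counting 3 letter steps above F# lands on B; in D major, that letter is B.

B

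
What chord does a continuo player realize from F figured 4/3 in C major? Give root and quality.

B half-diminished seventh

The figures 4/3 indicate a seventh chord in second inversion.
In second inversion the root lies a fourth above the bass: a fourth above F in C major is B.
The chord tones are F, A, B, D, giving B half-diminished seventh.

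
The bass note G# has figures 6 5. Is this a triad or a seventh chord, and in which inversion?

6 5 is shorthand for 6/5/3.
Intervals of 6/5/3 above the bass form a seventh chord; the bass is the third, so this is first inversion.

seventh chord, first inversion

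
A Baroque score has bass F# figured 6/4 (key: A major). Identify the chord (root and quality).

The figures 6/4 indicate a triad in second inversion.
In second inversion the root lies a fourth above the bass: a fourth above F# in A major is B.
The chord tones are F#, B, D, giving B minor.

B minor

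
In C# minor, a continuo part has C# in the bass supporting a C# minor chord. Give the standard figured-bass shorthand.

C# is the root of C# minor, so the chord is in root position.
A triad in root position is figured 5/3, conventionally abbreviated (no figures — root-position triad).

no figures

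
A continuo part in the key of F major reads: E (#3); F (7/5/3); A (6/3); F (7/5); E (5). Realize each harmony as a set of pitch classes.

E (5/#3): E, G#, Bb.
F (7/5/3): F, A, C, E.
A (6/3): A, C, F.
F (7/5/3): F, A, C, E.
E (5/3): E, G, Bb.

E, G#, Bb | F, A, C, E | A, C, F | F, A, C, E | E, G, Bb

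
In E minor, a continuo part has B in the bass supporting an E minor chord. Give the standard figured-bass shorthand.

B is the fifth of E minor, so the chord is in second inversion.
A triad in second inversion is figured 6/4, conventionally abbreviated 6/4.

6/4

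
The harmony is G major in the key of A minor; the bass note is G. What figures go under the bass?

no figures

G is the root of G major, so the chord is in root position.
A triad in root position is figured 5/3, conventionally abbreviated (no figures — root-position triad).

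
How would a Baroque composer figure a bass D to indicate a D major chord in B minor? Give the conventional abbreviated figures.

no figures

D is the root of D major, so the chord is in root position.
A triad in root position is figured 5/3, conventionally abbreviated (no figures — root-position triad).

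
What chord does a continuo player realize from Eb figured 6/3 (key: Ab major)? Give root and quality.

C minor

The figures 6/3 indicate a triad in first inversion.
In first inversion the root lies a sixth above the bass: a sixth above Eb in Ab major is C.
The chord tones are Eb, G, C, giving C minor.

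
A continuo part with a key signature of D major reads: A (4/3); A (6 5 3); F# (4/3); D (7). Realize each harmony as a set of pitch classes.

A (6/4/3): A, C#, D, F#.
A (6/5/3): A, C#, E, F#.
F# (6/4/3): F#, A, B, D.
D (7/5/3): D, F#, A, C#.

A, C#, D, F# | A, C#, E, F# | F#, A, B, D | D, F#, A, C#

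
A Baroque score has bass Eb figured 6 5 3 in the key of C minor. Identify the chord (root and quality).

The figures 6 5 3 indicate a seventh chord in first inversion.
In first inversion the root lies a sixth above the bass: a sixth above Eb in C minor is C.
The chord tones are Eb, G, Bb, C, giving C minor seventh.

C minor seventh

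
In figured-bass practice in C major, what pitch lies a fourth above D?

G

Counting 3 letter steps above D lands on G; in C major, that letter is G.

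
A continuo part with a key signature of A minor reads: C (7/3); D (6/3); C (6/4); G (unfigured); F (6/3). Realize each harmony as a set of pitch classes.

C, E, G, B | D, F, B | C, F, A | G, B, D | F, A, D

C (7/5/3): C, E, G, B.
D (6/3): D, F, B.
C (6/4): C, F, A.
G (5/3): G, B, D.
F (6/3): F, A, D.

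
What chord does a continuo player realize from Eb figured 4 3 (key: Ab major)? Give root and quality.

The figures 4 3 indicate a seventh chord in second inversion.
In second inversion the root lies a fourth above the bass: a fourth above Eb in Ab major is Ab.
The chord tones are Eb, G, Ab, C, giving Ab major seventh.

Ab major seventh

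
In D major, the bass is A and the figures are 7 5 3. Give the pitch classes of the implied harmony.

A, C#, E, G

A third above A in this key is C#.
A fifth above A in this key is E.
A seventh above A in this key is G.
Together with the bass A, this spells A dominant seventh in root position.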